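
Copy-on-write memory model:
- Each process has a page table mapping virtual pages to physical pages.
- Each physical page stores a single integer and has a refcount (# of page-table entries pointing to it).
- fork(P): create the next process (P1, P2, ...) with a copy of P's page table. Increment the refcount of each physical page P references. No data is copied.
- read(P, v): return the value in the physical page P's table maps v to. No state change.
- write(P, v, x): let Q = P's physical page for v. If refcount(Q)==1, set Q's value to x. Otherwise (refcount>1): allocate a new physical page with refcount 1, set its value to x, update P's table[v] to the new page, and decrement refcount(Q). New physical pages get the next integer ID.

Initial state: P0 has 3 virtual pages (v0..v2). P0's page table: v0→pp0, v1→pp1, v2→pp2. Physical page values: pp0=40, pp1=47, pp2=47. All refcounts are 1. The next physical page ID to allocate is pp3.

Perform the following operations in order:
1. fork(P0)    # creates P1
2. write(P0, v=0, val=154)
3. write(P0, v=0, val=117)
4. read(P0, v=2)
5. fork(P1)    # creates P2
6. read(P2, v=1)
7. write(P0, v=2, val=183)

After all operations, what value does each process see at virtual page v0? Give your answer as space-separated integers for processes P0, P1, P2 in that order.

Answer: 117 40 40

Derivation:
Op 1: fork(P0) -> P1. 3 ppages; refcounts: pp0:2 pp1:2 pp2:2
Op 2: write(P0, v0, 154). refcount(pp0)=2>1 -> COPY to pp3. 4 ppages; refcounts: pp0:1 pp1:2 pp2:2 pp3:1
Op 3: write(P0, v0, 117). refcount(pp3)=1 -> write in place. 4 ppages; refcounts: pp0:1 pp1:2 pp2:2 pp3:1
Op 4: read(P0, v2) -> 47. No state change.
Op 5: fork(P1) -> P2. 4 ppages; refcounts: pp0:2 pp1:3 pp2:3 pp3:1
Op 6: read(P2, v1) -> 47. No state change.
Op 7: write(P0, v2, 183). refcount(pp2)=3>1 -> COPY to pp4. 5 ppages; refcounts: pp0:2 pp1:3 pp2:2 pp3:1 pp4:1
P0: v0 -> pp3 = 117
P1: v0 -> pp0 = 40
P2: v0 -> pp0 = 40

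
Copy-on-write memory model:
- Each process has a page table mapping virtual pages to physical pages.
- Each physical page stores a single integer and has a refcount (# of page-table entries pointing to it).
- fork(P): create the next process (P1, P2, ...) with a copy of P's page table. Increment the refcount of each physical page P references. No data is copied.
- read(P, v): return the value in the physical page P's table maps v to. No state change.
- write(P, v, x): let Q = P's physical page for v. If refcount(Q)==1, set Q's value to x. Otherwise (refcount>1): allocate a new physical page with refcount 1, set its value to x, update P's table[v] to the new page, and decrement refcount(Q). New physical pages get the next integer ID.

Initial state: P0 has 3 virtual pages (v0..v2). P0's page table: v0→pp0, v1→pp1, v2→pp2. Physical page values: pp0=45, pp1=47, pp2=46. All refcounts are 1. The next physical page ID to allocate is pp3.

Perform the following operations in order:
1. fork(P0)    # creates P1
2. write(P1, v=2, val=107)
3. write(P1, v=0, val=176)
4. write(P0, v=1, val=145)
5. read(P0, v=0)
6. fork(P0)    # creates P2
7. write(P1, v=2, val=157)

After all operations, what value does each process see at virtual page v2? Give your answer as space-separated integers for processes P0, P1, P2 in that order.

Answer: 46 157 46

Derivation:
Op 1: fork(P0) -> P1. 3 ppages; refcounts: pp0:2 pp1:2 pp2:2
Op 2: write(P1, v2, 107). refcount(pp2)=2>1 -> COPY to pp3. 4 ppages; refcounts: pp0:2 pp1:2 pp2:1 pp3:1
Op 3: write(P1, v0, 176). refcount(pp0)=2>1 -> COPY to pp4. 5 ppages; refcounts: pp0:1 pp1:2 pp2:1 pp3:1 pp4:1
Op 4: write(P0, v1, 145). refcount(pp1)=2>1 -> COPY to pp5. 6 ppages; refcounts: pp0:1 pp1:1 pp2:1 pp3:1 pp4:1 pp5:1
Op 5: read(P0, v0) -> 45. No state change.
Op 6: fork(P0) -> P2. 6 ppages; refcounts: pp0:2 pp1:1 pp2:2 pp3:1 pp4:1 pp5:2
Op 7: write(P1, v2, 157). refcount(pp3)=1 -> write in place. 6 ppages; refcounts: pp0:2 pp1:1 pp2:2 pp3:1 pp4:1 pp5:2
P0: v2 -> pp2 = 46
P1: v2 -> pp3 = 157
P2: v2 -> pp2 = 46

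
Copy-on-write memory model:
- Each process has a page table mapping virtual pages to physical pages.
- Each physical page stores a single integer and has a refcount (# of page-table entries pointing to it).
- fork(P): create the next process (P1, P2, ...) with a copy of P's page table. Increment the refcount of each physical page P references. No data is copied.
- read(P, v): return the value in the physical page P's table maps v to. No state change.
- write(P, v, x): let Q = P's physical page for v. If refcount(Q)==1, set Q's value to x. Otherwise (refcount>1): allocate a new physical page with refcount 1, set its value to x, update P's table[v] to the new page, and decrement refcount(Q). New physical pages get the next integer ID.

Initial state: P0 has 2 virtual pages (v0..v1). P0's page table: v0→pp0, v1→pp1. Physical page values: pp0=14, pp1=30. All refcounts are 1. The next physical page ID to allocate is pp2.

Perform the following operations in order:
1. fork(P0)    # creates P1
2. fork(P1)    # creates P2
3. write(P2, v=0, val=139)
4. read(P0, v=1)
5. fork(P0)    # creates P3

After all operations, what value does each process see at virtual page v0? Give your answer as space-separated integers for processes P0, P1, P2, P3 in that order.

Op 1: fork(P0) -> P1. 2 ppages; refcounts: pp0:2 pp1:2
Op 2: fork(P1) -> P2. 2 ppages; refcounts: pp0:3 pp1:3
Op 3: write(P2, v0, 139). refcount(pp0)=3>1 -> COPY to pp2. 3 ppages; refcounts: pp0:2 pp1:3 pp2:1
Op 4: read(P0, v1) -> 30. No state change.
Op 5: fork(P0) -> P3. 3 ppages; refcounts: pp0:3 pp1:4 pp2:1
P0: v0 -> pp0 = 14
P1: v0 -> pp0 = 14
P2: v0 -> pp2 = 139
P3: v0 -> pp0 = 14

Answer: 14 14 139 14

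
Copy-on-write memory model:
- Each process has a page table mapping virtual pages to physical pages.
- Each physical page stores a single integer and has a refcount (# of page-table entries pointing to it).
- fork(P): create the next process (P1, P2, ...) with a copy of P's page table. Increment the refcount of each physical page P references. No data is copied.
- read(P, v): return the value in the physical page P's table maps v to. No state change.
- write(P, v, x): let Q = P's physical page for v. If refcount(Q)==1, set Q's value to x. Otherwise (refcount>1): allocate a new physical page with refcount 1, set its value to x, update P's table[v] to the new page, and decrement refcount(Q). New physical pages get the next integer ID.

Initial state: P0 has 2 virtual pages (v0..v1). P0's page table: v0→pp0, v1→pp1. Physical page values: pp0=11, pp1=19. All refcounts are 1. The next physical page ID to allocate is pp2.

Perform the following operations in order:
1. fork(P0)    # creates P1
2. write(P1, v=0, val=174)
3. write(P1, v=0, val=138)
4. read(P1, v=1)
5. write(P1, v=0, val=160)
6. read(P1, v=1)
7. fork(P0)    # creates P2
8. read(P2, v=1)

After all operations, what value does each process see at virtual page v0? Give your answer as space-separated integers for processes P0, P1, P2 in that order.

Answer: 11 160 11

Derivation:
Op 1: fork(P0) -> P1. 2 ppages; refcounts: pp0:2 pp1:2
Op 2: write(P1, v0, 174). refcount(pp0)=2>1 -> COPY to pp2. 3 ppages; refcounts: pp0:1 pp1:2 pp2:1
Op 3: write(P1, v0, 138). refcount(pp2)=1 -> write in place. 3 ppages; refcounts: pp0:1 pp1:2 pp2:1
Op 4: read(P1, v1) -> 19. No state change.
Op 5: write(P1, v0, 160). refcount(pp2)=1 -> write in place. 3 ppages; refcounts: pp0:1 pp1:2 pp2:1
Op 6: read(P1, v1) -> 19. No state change.
Op 7: fork(P0) -> P2. 3 ppages; refcounts: pp0:2 pp1:3 pp2:1
Op 8: read(P2, v1) -> 19. No state change.
P0: v0 -> pp0 = 11
P1: v0 -> pp2 = 160
P2: v0 -> pp0 = 11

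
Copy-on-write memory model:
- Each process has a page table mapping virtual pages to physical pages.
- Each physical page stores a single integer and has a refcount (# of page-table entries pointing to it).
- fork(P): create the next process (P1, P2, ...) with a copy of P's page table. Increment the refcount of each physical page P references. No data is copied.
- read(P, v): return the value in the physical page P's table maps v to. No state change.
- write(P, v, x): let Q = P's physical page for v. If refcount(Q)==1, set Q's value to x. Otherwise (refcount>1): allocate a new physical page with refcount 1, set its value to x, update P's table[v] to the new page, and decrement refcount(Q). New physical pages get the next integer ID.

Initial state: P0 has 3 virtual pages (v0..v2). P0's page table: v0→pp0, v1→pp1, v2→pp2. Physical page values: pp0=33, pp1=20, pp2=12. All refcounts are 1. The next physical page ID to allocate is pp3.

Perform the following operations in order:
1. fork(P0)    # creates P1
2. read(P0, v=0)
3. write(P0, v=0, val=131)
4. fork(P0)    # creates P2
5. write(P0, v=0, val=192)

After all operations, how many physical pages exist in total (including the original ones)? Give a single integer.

Op 1: fork(P0) -> P1. 3 ppages; refcounts: pp0:2 pp1:2 pp2:2
Op 2: read(P0, v0) -> 33. No state change.
Op 3: write(P0, v0, 131). refcount(pp0)=2>1 -> COPY to pp3. 4 ppages; refcounts: pp0:1 pp1:2 pp2:2 pp3:1
Op 4: fork(P0) -> P2. 4 ppages; refcounts: pp0:1 pp1:3 pp2:3 pp3:2
Op 5: write(P0, v0, 192). refcount(pp3)=2>1 -> COPY to pp4. 5 ppages; refcounts: pp0:1 pp1:3 pp2:3 pp3:1 pp4:1

Answer: 5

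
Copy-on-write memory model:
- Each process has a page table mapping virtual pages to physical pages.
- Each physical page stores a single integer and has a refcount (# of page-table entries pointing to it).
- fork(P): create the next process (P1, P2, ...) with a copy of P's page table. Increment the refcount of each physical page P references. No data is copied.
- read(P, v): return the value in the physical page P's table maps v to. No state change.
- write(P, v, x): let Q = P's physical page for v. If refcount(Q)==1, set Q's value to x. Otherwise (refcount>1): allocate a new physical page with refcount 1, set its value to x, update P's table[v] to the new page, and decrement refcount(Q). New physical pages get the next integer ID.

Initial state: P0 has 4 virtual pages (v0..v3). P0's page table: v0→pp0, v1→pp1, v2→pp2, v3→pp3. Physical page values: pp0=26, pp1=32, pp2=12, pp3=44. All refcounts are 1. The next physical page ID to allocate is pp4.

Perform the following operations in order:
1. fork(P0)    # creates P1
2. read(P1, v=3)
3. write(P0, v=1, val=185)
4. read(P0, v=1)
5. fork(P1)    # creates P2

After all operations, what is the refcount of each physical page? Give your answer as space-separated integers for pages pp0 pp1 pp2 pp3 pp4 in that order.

Op 1: fork(P0) -> P1. 4 ppages; refcounts: pp0:2 pp1:2 pp2:2 pp3:2
Op 2: read(P1, v3) -> 44. No state change.
Op 3: write(P0, v1, 185). refcount(pp1)=2>1 -> COPY to pp4. 5 ppages; refcounts: pp0:2 pp1:1 pp2:2 pp3:2 pp4:1
Op 4: read(P0, v1) -> 185. No state change.
Op 5: fork(P1) -> P2. 5 ppages; refcounts: pp0:3 pp1:2 pp2:3 pp3:3 pp4:1

Answer: 3 2 3 3 1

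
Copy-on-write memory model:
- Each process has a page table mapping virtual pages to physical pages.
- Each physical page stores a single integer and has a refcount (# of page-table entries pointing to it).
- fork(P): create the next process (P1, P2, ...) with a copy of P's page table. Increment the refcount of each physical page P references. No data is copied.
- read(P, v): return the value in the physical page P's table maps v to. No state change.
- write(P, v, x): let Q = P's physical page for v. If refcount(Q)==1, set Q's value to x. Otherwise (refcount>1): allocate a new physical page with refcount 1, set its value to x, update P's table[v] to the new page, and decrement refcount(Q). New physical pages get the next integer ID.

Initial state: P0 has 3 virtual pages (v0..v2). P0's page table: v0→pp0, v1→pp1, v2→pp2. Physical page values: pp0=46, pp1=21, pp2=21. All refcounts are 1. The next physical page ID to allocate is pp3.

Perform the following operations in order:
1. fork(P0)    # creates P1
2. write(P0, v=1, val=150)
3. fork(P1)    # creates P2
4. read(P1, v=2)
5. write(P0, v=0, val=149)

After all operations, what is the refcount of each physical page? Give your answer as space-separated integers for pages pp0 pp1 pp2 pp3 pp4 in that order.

Answer: 2 2 3 1 1

Derivation:
Op 1: fork(P0) -> P1. 3 ppages; refcounts: pp0:2 pp1:2 pp2:2
Op 2: write(P0, v1, 150). refcount(pp1)=2>1 -> COPY to pp3. 4 ppages; refcounts: pp0:2 pp1:1 pp2:2 pp3:1
Op 3: fork(P1) -> P2. 4 ppages; refcounts: pp0:3 pp1:2 pp2:3 pp3:1
Op 4: read(P1, v2) -> 21. No state change.
Op 5: write(P0, v0, 149). refcount(pp0)=3>1 -> COPY to pp4. 5 ppages; refcounts: pp0:2 pp1:2 pp2:3 pp3:1 pp4:1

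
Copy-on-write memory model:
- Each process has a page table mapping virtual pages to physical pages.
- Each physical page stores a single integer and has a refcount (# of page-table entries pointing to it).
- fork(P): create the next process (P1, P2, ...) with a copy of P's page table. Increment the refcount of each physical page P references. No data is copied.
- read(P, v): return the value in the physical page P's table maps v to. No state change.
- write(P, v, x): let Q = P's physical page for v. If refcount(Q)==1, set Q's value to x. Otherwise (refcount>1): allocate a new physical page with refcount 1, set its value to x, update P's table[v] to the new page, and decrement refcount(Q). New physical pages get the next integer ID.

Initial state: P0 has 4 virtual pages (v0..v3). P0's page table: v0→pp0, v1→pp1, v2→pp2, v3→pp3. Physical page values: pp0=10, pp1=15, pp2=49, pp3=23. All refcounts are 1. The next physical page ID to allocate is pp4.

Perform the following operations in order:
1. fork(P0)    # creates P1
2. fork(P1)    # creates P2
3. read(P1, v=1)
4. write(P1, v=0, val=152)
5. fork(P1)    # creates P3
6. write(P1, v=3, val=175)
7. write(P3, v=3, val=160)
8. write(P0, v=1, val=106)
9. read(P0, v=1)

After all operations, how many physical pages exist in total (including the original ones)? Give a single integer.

Op 1: fork(P0) -> P1. 4 ppages; refcounts: pp0:2 pp1:2 pp2:2 pp3:2
Op 2: fork(P1) -> P2. 4 ppages; refcounts: pp0:3 pp1:3 pp2:3 pp3:3
Op 3: read(P1, v1) -> 15. No state change.
Op 4: write(P1, v0, 152). refcount(pp0)=3>1 -> COPY to pp4. 5 ppages; refcounts: pp0:2 pp1:3 pp2:3 pp3:3 pp4:1
Op 5: fork(P1) -> P3. 5 ppages; refcounts: pp0:2 pp1:4 pp2:4 pp3:4 pp4:2
Op 6: write(P1, v3, 175). refcount(pp3)=4>1 -> COPY to pp5. 6 ppages; refcounts: pp0:2 pp1:4 pp2:4 pp3:3 pp4:2 pp5:1
Op 7: write(P3, v3, 160). refcount(pp3)=3>1 -> COPY to pp6. 7 ppages; refcounts: pp0:2 pp1:4 pp2:4 pp3:2 pp4:2 pp5:1 pp6:1
Op 8: write(P0, v1, 106). refcount(pp1)=4>1 -> COPY to pp7. 8 ppages; refcounts: pp0:2 pp1:3 pp2:4 pp3:2 pp4:2 pp5:1 pp6:1 pp7:1
Op 9: read(P0, v1) -> 106. No state change.

Answer: 8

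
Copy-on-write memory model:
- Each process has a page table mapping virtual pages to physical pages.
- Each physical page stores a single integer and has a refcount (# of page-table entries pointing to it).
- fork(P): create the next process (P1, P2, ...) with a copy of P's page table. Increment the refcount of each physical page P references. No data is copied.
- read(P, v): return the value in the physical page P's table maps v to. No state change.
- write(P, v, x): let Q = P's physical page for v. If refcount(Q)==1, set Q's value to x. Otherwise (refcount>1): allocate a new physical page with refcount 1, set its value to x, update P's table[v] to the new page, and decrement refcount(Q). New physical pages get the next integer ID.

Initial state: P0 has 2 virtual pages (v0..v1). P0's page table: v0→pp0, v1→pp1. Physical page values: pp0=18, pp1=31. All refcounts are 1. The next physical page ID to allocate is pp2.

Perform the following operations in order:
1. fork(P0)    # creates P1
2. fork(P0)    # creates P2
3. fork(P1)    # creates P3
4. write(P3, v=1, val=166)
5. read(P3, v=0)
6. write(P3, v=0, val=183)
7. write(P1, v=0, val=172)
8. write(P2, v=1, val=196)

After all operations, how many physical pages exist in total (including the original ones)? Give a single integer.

Answer: 6

Derivation:
Op 1: fork(P0) -> P1. 2 ppages; refcounts: pp0:2 pp1:2
Op 2: fork(P0) -> P2. 2 ppages; refcounts: pp0:3 pp1:3
Op 3: fork(P1) -> P3. 2 ppages; refcounts: pp0:4 pp1:4
Op 4: write(P3, v1, 166). refcount(pp1)=4>1 -> COPY to pp2. 3 ppages; refcounts: pp0:4 pp1:3 pp2:1
Op 5: read(P3, v0) -> 18. No state change.
Op 6: write(P3, v0, 183). refcount(pp0)=4>1 -> COPY to pp3. 4 ppages; refcounts: pp0:3 pp1:3 pp2:1 pp3:1
Op 7: write(P1, v0, 172). refcount(pp0)=3>1 -> COPY to pp4. 5 ppages; refcounts: pp0:2 pp1:3 pp2:1 pp3:1 pp4:1
Op 8: write(P2, v1, 196). refcount(pp1)=3>1 -> COPY to pp5. 6 ppages; refcounts: pp0:2 pp1:2 pp2:1 pp3:1 pp4:1 pp5:1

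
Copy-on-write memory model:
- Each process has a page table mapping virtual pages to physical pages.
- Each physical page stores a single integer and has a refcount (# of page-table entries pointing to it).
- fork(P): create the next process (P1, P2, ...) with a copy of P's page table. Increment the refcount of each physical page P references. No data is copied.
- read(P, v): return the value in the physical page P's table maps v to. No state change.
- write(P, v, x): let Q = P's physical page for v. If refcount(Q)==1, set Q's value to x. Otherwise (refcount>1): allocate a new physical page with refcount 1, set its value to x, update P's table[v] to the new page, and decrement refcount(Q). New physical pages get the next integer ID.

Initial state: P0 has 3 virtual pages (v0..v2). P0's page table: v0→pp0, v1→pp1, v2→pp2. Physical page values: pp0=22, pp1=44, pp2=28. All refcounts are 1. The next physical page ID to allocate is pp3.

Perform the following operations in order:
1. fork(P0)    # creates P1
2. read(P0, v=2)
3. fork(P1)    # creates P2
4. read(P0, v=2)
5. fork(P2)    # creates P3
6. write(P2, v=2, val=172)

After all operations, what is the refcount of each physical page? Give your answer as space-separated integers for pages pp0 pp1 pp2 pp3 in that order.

Answer: 4 4 3 1

Derivation:
Op 1: fork(P0) -> P1. 3 ppages; refcounts: pp0:2 pp1:2 pp2:2
Op 2: read(P0, v2) -> 28. No state change.
Op 3: fork(P1) -> P2. 3 ppages; refcounts: pp0:3 pp1:3 pp2:3
Op 4: read(P0, v2) -> 28. No state change.
Op 5: fork(P2) -> P3. 3 ppages; refcounts: pp0:4 pp1:4 pp2:4
Op 6: write(P2, v2, 172). refcount(pp2)=4>1 -> COPY to pp3. 4 ppages; refcounts: pp0:4 pp1:4 pp2:3 pp3:1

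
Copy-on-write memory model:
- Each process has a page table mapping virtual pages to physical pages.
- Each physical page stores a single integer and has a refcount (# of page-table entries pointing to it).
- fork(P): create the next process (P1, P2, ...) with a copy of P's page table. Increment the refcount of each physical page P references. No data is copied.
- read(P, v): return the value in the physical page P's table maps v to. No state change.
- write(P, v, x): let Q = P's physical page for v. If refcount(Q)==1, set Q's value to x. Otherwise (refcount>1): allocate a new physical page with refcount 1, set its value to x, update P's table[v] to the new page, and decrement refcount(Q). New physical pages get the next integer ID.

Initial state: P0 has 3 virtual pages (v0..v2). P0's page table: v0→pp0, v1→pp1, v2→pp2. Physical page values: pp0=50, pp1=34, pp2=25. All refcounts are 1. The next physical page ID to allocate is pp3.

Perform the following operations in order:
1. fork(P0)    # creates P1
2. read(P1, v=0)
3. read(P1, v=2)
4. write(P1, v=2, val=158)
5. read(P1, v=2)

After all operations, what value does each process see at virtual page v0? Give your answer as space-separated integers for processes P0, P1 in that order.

Op 1: fork(P0) -> P1. 3 ppages; refcounts: pp0:2 pp1:2 pp2:2
Op 2: read(P1, v0) -> 50. No state change.
Op 3: read(P1, v2) -> 25. No state change.
Op 4: write(P1, v2, 158). refcount(pp2)=2>1 -> COPY to pp3. 4 ppages; refcounts: pp0:2 pp1:2 pp2:1 pp3:1
Op 5: read(P1, v2) -> 158. No state change.
P0: v0 -> pp0 = 50
P1: v0 -> pp0 = 50

Answer: 50 50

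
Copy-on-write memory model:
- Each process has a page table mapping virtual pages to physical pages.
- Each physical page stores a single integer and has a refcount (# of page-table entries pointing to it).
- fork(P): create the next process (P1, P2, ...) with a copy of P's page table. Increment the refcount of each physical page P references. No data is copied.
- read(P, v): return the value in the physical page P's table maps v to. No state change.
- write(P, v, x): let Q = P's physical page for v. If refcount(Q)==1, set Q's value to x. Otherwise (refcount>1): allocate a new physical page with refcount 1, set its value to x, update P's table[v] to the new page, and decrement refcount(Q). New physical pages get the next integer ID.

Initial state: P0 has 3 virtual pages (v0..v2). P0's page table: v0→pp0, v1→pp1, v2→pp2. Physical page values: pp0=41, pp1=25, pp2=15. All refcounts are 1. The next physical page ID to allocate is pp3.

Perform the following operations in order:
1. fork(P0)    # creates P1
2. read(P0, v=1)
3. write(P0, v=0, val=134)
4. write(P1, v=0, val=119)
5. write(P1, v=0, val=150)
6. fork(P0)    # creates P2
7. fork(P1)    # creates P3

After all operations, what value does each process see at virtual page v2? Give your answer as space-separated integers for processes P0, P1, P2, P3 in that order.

Op 1: fork(P0) -> P1. 3 ppages; refcounts: pp0:2 pp1:2 pp2:2
Op 2: read(P0, v1) -> 25. No state change.
Op 3: write(P0, v0, 134). refcount(pp0)=2>1 -> COPY to pp3. 4 ppages; refcounts: pp0:1 pp1:2 pp2:2 pp3:1
Op 4: write(P1, v0, 119). refcount(pp0)=1 -> write in place. 4 ppages; refcounts: pp0:1 pp1:2 pp2:2 pp3:1
Op 5: write(P1, v0, 150). refcount(pp0)=1 -> write in place. 4 ppages; refcounts: pp0:1 pp1:2 pp2:2 pp3:1
Op 6: fork(P0) -> P2. 4 ppages; refcounts: pp0:1 pp1:3 pp2:3 pp3:2
Op 7: fork(P1) -> P3. 4 ppages; refcounts: pp0:2 pp1:4 pp2:4 pp3:2
P0: v2 -> pp2 = 15
P1: v2 -> pp2 = 15
P2: v2 -> pp2 = 15
P3: v2 -> pp2 = 15

Answer: 15 15 15 15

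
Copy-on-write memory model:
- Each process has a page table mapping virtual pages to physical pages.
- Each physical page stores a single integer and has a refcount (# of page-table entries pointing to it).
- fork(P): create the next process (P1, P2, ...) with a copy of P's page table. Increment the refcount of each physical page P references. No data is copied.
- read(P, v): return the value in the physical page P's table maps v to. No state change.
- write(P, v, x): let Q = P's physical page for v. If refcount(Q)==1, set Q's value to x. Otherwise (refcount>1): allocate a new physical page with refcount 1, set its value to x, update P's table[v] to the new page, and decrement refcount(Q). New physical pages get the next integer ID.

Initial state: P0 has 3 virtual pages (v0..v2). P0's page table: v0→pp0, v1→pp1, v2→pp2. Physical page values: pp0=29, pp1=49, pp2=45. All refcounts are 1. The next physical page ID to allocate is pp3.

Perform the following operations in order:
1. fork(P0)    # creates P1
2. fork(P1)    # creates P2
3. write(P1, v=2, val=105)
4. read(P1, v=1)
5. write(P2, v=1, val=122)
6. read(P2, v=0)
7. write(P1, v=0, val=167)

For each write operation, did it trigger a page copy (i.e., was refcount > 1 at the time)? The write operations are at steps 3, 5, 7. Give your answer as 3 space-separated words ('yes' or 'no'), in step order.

Op 1: fork(P0) -> P1. 3 ppages; refcounts: pp0:2 pp1:2 pp2:2
Op 2: fork(P1) -> P2. 3 ppages; refcounts: pp0:3 pp1:3 pp2:3
Op 3: write(P1, v2, 105). refcount(pp2)=3>1 -> COPY to pp3. 4 ppages; refcounts: pp0:3 pp1:3 pp2:2 pp3:1
Op 4: read(P1, v1) -> 49. No state change.
Op 5: write(P2, v1, 122). refcount(pp1)=3>1 -> COPY to pp4. 5 ppages; refcounts: pp0:3 pp1:2 pp2:2 pp3:1 pp4:1
Op 6: read(P2, v0) -> 29. No state change.
Op 7: write(P1, v0, 167). refcount(pp0)=3>1 -> COPY to pp5. 6 ppages; refcounts: pp0:2 pp1:2 pp2:2 pp3:1 pp4:1 pp5:1

yes yes yes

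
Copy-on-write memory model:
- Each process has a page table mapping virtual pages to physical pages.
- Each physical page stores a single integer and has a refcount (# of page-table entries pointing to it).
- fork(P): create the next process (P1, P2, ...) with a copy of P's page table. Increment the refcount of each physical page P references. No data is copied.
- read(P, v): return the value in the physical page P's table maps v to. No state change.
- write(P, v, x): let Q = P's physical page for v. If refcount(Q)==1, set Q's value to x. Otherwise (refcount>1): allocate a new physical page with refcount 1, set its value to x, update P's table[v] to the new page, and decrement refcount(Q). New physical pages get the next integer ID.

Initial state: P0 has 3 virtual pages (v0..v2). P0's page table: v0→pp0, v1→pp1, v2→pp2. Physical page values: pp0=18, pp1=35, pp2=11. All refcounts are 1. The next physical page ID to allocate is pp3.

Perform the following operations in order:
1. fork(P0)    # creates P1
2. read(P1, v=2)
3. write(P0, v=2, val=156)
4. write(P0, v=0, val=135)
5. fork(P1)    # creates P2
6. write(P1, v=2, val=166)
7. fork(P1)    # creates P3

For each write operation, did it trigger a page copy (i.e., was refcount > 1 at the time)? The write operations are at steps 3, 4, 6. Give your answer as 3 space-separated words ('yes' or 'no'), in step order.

Op 1: fork(P0) -> P1. 3 ppages; refcounts: pp0:2 pp1:2 pp2:2
Op 2: read(P1, v2) -> 11. No state change.
Op 3: write(P0, v2, 156). refcount(pp2)=2>1 -> COPY to pp3. 4 ppages; refcounts: pp0:2 pp1:2 pp2:1 pp3:1
Op 4: write(P0, v0, 135). refcount(pp0)=2>1 -> COPY to pp4. 5 ppages; refcounts: pp0:1 pp1:2 pp2:1 pp3:1 pp4:1
Op 5: fork(P1) -> P2. 5 ppages; refcounts: pp0:2 pp1:3 pp2:2 pp3:1 pp4:1
Op 6: write(P1, v2, 166). refcount(pp2)=2>1 -> COPY to pp5. 6 ppages; refcounts: pp0:2 pp1:3 pp2:1 pp3:1 pp4:1 pp5:1
Op 7: fork(P1) -> P3. 6 ppages; refcounts: pp0:3 pp1:4 pp2:1 pp3:1 pp4:1 pp5:2

yes yes yes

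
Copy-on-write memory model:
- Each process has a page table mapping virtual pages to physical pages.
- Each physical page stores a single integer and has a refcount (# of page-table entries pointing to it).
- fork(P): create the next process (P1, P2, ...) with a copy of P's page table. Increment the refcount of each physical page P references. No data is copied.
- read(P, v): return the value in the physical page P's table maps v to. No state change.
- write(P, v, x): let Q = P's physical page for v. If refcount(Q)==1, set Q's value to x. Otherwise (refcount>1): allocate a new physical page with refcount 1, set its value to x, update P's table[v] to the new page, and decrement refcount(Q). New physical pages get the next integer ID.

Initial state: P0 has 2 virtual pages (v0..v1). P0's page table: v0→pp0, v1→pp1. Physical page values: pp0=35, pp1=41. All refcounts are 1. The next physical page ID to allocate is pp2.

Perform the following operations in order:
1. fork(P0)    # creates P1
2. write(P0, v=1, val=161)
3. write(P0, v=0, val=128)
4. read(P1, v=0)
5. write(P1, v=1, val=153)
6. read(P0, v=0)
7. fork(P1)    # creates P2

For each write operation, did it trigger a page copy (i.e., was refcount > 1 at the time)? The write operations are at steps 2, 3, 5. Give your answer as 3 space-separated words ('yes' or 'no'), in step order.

Op 1: fork(P0) -> P1. 2 ppages; refcounts: pp0:2 pp1:2
Op 2: write(P0, v1, 161). refcount(pp1)=2>1 -> COPY to pp2. 3 ppages; refcounts: pp0:2 pp1:1 pp2:1
Op 3: write(P0, v0, 128). refcount(pp0)=2>1 -> COPY to pp3. 4 ppages; refcounts: pp0:1 pp1:1 pp2:1 pp3:1
Op 4: read(P1, v0) -> 35. No state change.
Op 5: write(P1, v1, 153). refcount(pp1)=1 -> write in place. 4 ppages; refcounts: pp0:1 pp1:1 pp2:1 pp3:1
Op 6: read(P0, v0) -> 128. No state change.
Op 7: fork(P1) -> P2. 4 ppages; refcounts: pp0:2 pp1:2 pp2:1 pp3:1

yes yes no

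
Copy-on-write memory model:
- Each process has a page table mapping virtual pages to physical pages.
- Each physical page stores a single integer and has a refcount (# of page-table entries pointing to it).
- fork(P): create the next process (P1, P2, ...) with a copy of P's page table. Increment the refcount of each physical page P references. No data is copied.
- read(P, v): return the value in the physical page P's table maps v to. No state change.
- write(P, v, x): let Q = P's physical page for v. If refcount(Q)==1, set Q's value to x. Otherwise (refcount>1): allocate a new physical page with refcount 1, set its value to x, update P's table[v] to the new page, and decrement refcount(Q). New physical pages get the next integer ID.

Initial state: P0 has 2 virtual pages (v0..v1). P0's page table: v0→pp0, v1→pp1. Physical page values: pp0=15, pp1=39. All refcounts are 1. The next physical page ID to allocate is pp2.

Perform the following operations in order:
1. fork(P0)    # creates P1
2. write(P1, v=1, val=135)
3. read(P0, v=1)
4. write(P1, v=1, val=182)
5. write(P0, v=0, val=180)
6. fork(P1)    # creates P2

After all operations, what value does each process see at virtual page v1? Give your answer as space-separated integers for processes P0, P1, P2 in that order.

Op 1: fork(P0) -> P1. 2 ppages; refcounts: pp0:2 pp1:2
Op 2: write(P1, v1, 135). refcount(pp1)=2>1 -> COPY to pp2. 3 ppages; refcounts: pp0:2 pp1:1 pp2:1
Op 3: read(P0, v1) -> 39. No state change.
Op 4: write(P1, v1, 182). refcount(pp2)=1 -> write in place. 3 ppages; refcounts: pp0:2 pp1:1 pp2:1
Op 5: write(P0, v0, 180). refcount(pp0)=2>1 -> COPY to pp3. 4 ppages; refcounts: pp0:1 pp1:1 pp2:1 pp3:1
Op 6: fork(P1) -> P2. 4 ppages; refcounts: pp0:2 pp1:1 pp2:2 pp3:1
P0: v1 -> pp1 = 39
P1: v1 -> pp2 = 182
P2: v1 -> pp2 = 182

Answer: 39 182 182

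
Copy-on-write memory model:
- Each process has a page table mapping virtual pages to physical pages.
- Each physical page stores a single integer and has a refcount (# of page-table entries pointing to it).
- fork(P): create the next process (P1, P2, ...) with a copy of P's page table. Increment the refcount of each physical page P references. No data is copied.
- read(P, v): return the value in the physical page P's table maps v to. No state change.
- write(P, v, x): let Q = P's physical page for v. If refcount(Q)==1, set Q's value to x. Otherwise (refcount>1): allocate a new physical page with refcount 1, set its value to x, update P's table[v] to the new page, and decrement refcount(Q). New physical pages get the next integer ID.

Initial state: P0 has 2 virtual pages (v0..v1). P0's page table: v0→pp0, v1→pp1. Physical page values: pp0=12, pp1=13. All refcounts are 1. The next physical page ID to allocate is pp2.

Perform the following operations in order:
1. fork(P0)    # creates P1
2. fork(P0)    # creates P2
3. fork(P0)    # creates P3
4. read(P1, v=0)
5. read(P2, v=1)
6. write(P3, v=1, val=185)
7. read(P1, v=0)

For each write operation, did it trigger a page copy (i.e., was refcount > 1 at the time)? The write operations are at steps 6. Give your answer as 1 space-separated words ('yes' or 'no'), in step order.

Op 1: fork(P0) -> P1. 2 ppages; refcounts: pp0:2 pp1:2
Op 2: fork(P0) -> P2. 2 ppages; refcounts: pp0:3 pp1:3
Op 3: fork(P0) -> P3. 2 ppages; refcounts: pp0:4 pp1:4
Op 4: read(P1, v0) -> 12. No state change.
Op 5: read(P2, v1) -> 13. No state change.
Op 6: write(P3, v1, 185). refcount(pp1)=4>1 -> COPY to pp2. 3 ppages; refcounts: pp0:4 pp1:3 pp2:1
Op 7: read(P1, v0) -> 12. No state change.

yes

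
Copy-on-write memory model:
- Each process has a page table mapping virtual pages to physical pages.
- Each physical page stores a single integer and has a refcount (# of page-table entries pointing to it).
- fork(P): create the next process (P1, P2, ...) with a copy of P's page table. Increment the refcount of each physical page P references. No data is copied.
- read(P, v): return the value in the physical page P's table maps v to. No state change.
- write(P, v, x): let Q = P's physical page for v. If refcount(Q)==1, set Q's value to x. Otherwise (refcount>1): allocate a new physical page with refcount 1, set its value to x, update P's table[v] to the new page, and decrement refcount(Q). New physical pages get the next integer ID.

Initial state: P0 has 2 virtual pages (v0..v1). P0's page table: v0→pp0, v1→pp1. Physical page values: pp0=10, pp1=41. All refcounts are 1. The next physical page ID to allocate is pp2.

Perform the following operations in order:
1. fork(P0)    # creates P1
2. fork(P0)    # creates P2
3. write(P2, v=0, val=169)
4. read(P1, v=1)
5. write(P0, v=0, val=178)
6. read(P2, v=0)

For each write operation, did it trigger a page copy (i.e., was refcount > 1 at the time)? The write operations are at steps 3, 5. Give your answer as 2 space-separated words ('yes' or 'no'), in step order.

Op 1: fork(P0) -> P1. 2 ppages; refcounts: pp0:2 pp1:2
Op 2: fork(P0) -> P2. 2 ppages; refcounts: pp0:3 pp1:3
Op 3: write(P2, v0, 169). refcount(pp0)=3>1 -> COPY to pp2. 3 ppages; refcounts: pp0:2 pp1:3 pp2:1
Op 4: read(P1, v1) -> 41. No state change.
Op 5: write(P0, v0, 178). refcount(pp0)=2>1 -> COPY to pp3. 4 ppages; refcounts: pp0:1 pp1:3 pp2:1 pp3:1
Op 6: read(P2, v0) -> 169. No state change.

yes yes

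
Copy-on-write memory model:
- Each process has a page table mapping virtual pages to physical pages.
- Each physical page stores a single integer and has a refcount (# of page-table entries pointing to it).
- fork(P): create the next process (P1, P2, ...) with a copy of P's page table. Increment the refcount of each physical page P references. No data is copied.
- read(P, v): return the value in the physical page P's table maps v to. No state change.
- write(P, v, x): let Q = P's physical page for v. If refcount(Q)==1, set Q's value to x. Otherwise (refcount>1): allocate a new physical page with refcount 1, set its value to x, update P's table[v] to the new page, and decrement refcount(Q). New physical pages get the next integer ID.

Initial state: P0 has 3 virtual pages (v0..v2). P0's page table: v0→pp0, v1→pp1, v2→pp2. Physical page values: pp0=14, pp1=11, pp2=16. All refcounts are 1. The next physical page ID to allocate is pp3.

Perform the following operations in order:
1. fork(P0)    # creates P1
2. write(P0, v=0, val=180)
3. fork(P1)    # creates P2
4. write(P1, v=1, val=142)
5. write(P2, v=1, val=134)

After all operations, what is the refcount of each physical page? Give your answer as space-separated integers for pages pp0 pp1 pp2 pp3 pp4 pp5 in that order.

Op 1: fork(P0) -> P1. 3 ppages; refcounts: pp0:2 pp1:2 pp2:2
Op 2: write(P0, v0, 180). refcount(pp0)=2>1 -> COPY to pp3. 4 ppages; refcounts: pp0:1 pp1:2 pp2:2 pp3:1
Op 3: fork(P1) -> P2. 4 ppages; refcounts: pp0:2 pp1:3 pp2:3 pp3:1
Op 4: write(P1, v1, 142). refcount(pp1)=3>1 -> COPY to pp4. 5 ppages; refcounts: pp0:2 pp1:2 pp2:3 pp3:1 pp4:1
Op 5: write(P2, v1, 134). refcount(pp1)=2>1 -> COPY to pp5. 6 ppages; refcounts: pp0:2 pp1:1 pp2:3 pp3:1 pp4:1 pp5:1

Answer: 2 1 3 1 1 1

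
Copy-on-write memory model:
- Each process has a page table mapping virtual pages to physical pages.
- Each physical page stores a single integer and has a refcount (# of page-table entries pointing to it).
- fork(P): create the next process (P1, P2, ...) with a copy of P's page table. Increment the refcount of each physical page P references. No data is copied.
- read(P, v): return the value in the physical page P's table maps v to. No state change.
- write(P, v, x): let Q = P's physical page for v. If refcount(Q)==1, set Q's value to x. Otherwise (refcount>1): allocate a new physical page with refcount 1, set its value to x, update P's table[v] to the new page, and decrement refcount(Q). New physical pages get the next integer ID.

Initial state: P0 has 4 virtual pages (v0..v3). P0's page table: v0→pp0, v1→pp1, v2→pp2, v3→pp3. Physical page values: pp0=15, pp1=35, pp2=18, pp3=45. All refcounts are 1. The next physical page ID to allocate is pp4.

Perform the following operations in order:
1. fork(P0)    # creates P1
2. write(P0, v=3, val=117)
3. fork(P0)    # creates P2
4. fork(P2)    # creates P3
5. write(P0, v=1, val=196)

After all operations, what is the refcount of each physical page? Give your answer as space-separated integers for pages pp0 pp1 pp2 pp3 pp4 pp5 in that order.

Op 1: fork(P0) -> P1. 4 ppages; refcounts: pp0:2 pp1:2 pp2:2 pp3:2
Op 2: write(P0, v3, 117). refcount(pp3)=2>1 -> COPY to pp4. 5 ppages; refcounts: pp0:2 pp1:2 pp2:2 pp3:1 pp4:1
Op 3: fork(P0) -> P2. 5 ppages; refcounts: pp0:3 pp1:3 pp2:3 pp3:1 pp4:2
Op 4: fork(P2) -> P3. 5 ppages; refcounts: pp0:4 pp1:4 pp2:4 pp3:1 pp4:3
Op 5: write(P0, v1, 196). refcount(pp1)=4>1 -> COPY to pp5. 6 ppages; refcounts: pp0:4 pp1:3 pp2:4 pp3:1 pp4:3 pp5:1

Answer: 4 3 4 1 3 1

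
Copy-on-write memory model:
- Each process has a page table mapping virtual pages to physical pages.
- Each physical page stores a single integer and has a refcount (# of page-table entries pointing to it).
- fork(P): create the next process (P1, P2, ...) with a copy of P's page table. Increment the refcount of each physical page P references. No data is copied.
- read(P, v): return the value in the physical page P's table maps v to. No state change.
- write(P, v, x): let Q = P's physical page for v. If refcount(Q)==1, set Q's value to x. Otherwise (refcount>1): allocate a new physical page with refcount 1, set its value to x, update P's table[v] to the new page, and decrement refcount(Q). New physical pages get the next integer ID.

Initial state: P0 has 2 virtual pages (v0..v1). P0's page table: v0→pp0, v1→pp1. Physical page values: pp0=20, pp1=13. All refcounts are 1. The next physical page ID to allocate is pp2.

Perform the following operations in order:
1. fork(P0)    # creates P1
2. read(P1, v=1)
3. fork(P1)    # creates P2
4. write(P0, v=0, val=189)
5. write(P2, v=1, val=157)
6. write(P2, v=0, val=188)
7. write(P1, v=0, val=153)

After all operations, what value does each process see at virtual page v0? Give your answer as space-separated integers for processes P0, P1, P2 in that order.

Answer: 189 153 188

Derivation:
Op 1: fork(P0) -> P1. 2 ppages; refcounts: pp0:2 pp1:2
Op 2: read(P1, v1) -> 13. No state change.
Op 3: fork(P1) -> P2. 2 ppages; refcounts: pp0:3 pp1:3
Op 4: write(P0, v0, 189). refcount(pp0)=3>1 -> COPY to pp2. 3 ppages; refcounts: pp0:2 pp1:3 pp2:1
Op 5: write(P2, v1, 157). refcount(pp1)=3>1 -> COPY to pp3. 4 ppages; refcounts: pp0:2 pp1:2 pp2:1 pp3:1
Op 6: write(P2, v0, 188). refcount(pp0)=2>1 -> COPY to pp4. 5 ppages; refcounts: pp0:1 pp1:2 pp2:1 pp3:1 pp4:1
Op 7: write(P1, v0, 153). refcount(pp0)=1 -> write in place. 5 ppages; refcounts: pp0:1 pp1:2 pp2:1 pp3:1 pp4:1
P0: v0 -> pp2 = 189
P1: v0 -> pp0 = 153
P2: v0 -> pp4 = 188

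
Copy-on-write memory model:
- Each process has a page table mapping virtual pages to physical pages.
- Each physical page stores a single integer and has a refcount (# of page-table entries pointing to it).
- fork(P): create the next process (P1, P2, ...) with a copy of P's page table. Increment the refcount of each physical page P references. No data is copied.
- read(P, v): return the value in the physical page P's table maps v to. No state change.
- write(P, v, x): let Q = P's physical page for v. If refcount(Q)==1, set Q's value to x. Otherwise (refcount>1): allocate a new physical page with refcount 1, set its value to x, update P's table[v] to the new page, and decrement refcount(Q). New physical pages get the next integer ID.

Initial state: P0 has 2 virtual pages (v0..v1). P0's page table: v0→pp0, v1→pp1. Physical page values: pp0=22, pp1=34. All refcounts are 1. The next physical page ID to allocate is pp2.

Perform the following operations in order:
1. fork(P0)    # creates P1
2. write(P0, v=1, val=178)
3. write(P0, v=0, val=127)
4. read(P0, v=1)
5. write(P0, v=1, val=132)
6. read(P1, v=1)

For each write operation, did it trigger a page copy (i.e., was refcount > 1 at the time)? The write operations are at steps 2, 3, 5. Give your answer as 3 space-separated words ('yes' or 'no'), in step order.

Op 1: fork(P0) -> P1. 2 ppages; refcounts: pp0:2 pp1:2
Op 2: write(P0, v1, 178). refcount(pp1)=2>1 -> COPY to pp2. 3 ppages; refcounts: pp0:2 pp1:1 pp2:1
Op 3: write(P0, v0, 127). refcount(pp0)=2>1 -> COPY to pp3. 4 ppages; refcounts: pp0:1 pp1:1 pp2:1 pp3:1
Op 4: read(P0, v1) -> 178. No state change.
Op 5: write(P0, v1, 132). refcount(pp2)=1 -> write in place. 4 ppages; refcounts: pp0:1 pp1:1 pp2:1 pp3:1
Op 6: read(P1, v1) -> 34. No state change.

yes yes no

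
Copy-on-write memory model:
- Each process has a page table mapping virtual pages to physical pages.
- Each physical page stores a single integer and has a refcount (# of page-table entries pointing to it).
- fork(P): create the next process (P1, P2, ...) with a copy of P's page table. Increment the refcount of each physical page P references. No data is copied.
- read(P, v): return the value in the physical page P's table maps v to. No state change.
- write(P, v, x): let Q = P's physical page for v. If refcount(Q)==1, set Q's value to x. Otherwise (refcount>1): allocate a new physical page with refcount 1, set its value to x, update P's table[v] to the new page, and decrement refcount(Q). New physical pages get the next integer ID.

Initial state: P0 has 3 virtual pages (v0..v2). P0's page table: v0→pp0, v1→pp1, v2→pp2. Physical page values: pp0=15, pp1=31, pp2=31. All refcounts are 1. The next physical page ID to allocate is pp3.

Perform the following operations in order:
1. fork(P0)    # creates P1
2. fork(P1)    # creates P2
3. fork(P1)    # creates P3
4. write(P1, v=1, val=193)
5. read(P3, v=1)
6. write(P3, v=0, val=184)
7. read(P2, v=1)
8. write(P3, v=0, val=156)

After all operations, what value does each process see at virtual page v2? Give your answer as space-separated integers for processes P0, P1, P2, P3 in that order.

Answer: 31 31 31 31

Derivation:
Op 1: fork(P0) -> P1. 3 ppages; refcounts: pp0:2 pp1:2 pp2:2
Op 2: fork(P1) -> P2. 3 ppages; refcounts: pp0:3 pp1:3 pp2:3
Op 3: fork(P1) -> P3. 3 ppages; refcounts: pp0:4 pp1:4 pp2:4
Op 4: write(P1, v1, 193). refcount(pp1)=4>1 -> COPY to pp3. 4 ppages; refcounts: pp0:4 pp1:3 pp2:4 pp3:1
Op 5: read(P3, v1) -> 31. No state change.
Op 6: write(P3, v0, 184). refcount(pp0)=4>1 -> COPY to pp4. 5 ppages; refcounts: pp0:3 pp1:3 pp2:4 pp3:1 pp4:1
Op 7: read(P2, v1) -> 31. No state change.
Op 8: write(P3, v0, 156). refcount(pp4)=1 -> write in place. 5 ppages; refcounts: pp0:3 pp1:3 pp2:4 pp3:1 pp4:1
P0: v2 -> pp2 = 31
P1: v2 -> pp2 = 31
P2: v2 -> pp2 = 31
P3: v2 -> pp2 = 31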